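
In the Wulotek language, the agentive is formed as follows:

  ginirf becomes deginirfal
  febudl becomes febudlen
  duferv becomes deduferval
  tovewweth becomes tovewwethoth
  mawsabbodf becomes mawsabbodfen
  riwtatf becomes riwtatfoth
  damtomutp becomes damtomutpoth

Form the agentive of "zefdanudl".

mawsabbodf and riwtatf both end in -f yet inflect differently (mawsabbodfen, riwtatfoth), so the final letter is not what conditions the rule; the second-to-last letter is.
"zefdanudl" has second-to-last letter 'd'. The stems whose second-to-last letter is 'd' (febudl → febudlen, mawsabbodf → mawsabbodfen) add -en.
So zefdanudl → zefdanudlen.

zefdanudlen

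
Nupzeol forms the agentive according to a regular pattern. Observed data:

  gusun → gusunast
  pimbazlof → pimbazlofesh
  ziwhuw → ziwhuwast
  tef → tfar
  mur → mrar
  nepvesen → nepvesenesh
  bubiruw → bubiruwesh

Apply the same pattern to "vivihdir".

tef and pimbazlof both end in -f yet inflect differently (tfar, pimbazlofesh), so the final letter is not what conditions the rule; the number of vowels is.
"vivihdir" has 3 vowels. The stems with 3 vowels (pimbazlof → pimbazlofesh, nepvesen → nepvesenesh, bubiruw → bubiruwesh) add -esh.
So vivihdir → vivihdiresh.

vivihdiresh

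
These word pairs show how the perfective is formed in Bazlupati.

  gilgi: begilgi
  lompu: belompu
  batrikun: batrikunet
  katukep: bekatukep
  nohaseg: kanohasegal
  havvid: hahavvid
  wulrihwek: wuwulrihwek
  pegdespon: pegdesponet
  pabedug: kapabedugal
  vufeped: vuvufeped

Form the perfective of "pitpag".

kapitpagal

wulrihwek and nohaseg both have last vowel 'e' yet inflect differently (wuwulrihwek, kanohasegal), so the last vowel is not what conditions the rule; the final letter is.
"pitpag" ends in -g. The stems ending in -g (nohaseg → kanohasegal, pabedug → kapabedugal) add ka- … -al around the stem.
The other patterns: stems ending in -d or -k repeat the first consonant+vowel as a prefix; stems ending in -n add -et; stems ending in -i, -p or -u add the prefix be-.
So pitpag → kapitpagal.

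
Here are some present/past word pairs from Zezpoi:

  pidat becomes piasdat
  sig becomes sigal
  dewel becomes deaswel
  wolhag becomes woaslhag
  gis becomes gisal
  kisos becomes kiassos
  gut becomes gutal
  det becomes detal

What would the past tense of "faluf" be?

faasluf

kisos and gis both end in -s yet inflect differently (kiassos, gisal), so the final letter is not what conditions the rule; the number of vowels is.
"faluf" has 2 vowels. The stems with 2 vowels (dewel → deaswel, wolhag → woaslhag, pidat → piasdat) insert -as- after the first vowel.
The other pattern: stems with 1 vowel add -al.
So faluf → faasluf.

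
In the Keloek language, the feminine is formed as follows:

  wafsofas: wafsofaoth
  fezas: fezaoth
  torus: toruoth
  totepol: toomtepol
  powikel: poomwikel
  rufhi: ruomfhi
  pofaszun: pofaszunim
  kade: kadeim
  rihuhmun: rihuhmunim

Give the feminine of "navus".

"navus" ends in -s. The stems ending in -s (wafsofas → wafsofaoth, fezas → fezaoth, torus → toruoth) drop the final letter and add -oth.
So navus → navuoth.

navuoth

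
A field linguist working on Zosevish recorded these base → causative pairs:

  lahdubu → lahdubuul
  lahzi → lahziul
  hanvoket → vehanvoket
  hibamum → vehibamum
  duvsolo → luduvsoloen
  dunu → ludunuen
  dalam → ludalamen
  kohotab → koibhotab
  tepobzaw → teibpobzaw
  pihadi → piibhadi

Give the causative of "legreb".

legrebul

lahdubu and dunu both end in -u yet inflect differently (lahdubuul, ludunuen), so the final letter is not what conditions the rule; the first letter is.
"legreb" begins with l-. The stems beginning with l- (lahdubu → lahdubuul, lahzi → lahziul) add -ul.
The other patterns: stems beginning with h- add the prefix ve-; stems beginning with d- add lu- … -en around the stem; stems beginning with k-, p- or t- insert -ib- after the first vowel.
So legreb → legrebul.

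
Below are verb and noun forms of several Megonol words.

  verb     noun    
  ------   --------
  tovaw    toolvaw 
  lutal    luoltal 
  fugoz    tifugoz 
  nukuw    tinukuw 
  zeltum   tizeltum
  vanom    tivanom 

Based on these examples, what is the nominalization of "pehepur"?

tipehepur

tovaw and nukuw both end in -w yet inflect differently (toolvaw, tinukuw), so the final letter is not what conditions the rule; the last vowel is.
"pehepur" has last vowel 'u'. The stems whose last vowel is 'u' (nukuw → tinukuw, zeltum → tizeltum) add the prefix ti-.
So pehepur → tipehepur.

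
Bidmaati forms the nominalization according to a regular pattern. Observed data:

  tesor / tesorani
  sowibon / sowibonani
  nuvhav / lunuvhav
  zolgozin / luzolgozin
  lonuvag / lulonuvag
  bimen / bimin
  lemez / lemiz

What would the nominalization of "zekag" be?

sowibon and zolgozin both end in -n yet inflect differently (sowibonani, luzolgozin), so the final letter is not what conditions the rule; the last vowel is.
"zekag" has last vowel 'a'. The stems whose last vowel is 'a' (nuvhav → lunuvhav, lonuvag → lulonuvag) add the prefix lu-.
The other patterns: stems whose last vowel is 'o' add -ani; stems whose last vowel is 'e' change the last vowel to 'i'.
So zekag → luzekag.

luzekag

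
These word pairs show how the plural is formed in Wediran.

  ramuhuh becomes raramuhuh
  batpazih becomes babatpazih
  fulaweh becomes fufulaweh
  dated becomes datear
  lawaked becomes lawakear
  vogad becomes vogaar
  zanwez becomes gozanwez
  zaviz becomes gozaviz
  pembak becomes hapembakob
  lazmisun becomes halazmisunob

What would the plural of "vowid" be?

fulaweh and dated both have last vowel 'e' yet inflect differently (fufulaweh, datear), so the last vowel is not what conditions the rule; the final letter is.
"vowid" ends in -d. The stems ending in -d (dated → datear, lawaked → lawakear, vogad → vogaar) drop the final letter and add -ar.
The other patterns: stems ending in -h repeat the first consonant+vowel as a prefix; stems ending in -z add the prefix go-; stems ending in -k or -n add ha- … -ob around the stem.
So vowid → vowiar.

vowiar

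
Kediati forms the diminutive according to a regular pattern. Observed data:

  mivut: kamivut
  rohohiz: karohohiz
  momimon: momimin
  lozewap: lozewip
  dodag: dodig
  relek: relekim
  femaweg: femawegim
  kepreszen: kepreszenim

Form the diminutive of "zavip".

dodag and femaweg both end in -g yet inflect differently (dodig, femawegim), so the final letter is not what conditions the rule; the last vowel is.
"zavip" has last vowel 'i'. The one such stem in the data (rohohiz → karohohiz) adds the prefix ka-, so the same rule applies.
The other patterns: stems whose last vowel is 'a' or 'o' change the last vowel to 'i'; stems whose last vowel is 'e' add -im.
So zavip → kazavip.

kazavip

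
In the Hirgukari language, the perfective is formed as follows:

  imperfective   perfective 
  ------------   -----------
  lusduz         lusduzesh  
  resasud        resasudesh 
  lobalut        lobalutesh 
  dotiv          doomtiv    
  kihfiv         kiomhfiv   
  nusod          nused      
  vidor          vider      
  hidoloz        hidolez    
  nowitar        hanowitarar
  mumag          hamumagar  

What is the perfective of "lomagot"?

"lomagot" has last vowel 'o'. The stems whose last vowel is 'o' (nusod → nused, vidor → vider, hidoloz → hidolez) change the last vowel to 'e'.
So lomagot → lomaget.

lomaget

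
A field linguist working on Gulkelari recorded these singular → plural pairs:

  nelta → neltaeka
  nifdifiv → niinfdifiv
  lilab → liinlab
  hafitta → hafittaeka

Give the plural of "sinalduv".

nelta and lilab both have last vowel 'a' yet inflect differently (neltaeka, liinlab), so the last vowel is not what conditions the rule; the final letter is.
"sinalduv" ends in -v. The one such stem in the data (nifdifiv → niinfdifiv) inserts -in- after the first vowel (as does lilab), so the same rule applies.
The other pattern: stems ending in -a add -eka.
So sinalduv → siinnalduv.

siinnalduv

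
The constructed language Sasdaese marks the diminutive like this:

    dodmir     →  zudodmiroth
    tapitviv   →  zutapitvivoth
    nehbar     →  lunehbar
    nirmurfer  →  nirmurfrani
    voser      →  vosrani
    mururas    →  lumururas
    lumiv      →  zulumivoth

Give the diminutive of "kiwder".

nirmurfer and dodmir both end in -r yet inflect differently (nirmurfrani, zudodmiroth), so the final letter is not what conditions the rule; the last vowel is.
"kiwder" has last vowel 'e'. The stems whose last vowel is 'e' (nirmurfer → nirmurfrani, voser → vosrani) delete the last vowel and add -ani.
The other patterns: stems whose last vowel is 'i' add zu- … -oth around the stem; stems whose last vowel is 'a' add the prefix lu-.
So kiwder → kiwdrani.

kiwdrani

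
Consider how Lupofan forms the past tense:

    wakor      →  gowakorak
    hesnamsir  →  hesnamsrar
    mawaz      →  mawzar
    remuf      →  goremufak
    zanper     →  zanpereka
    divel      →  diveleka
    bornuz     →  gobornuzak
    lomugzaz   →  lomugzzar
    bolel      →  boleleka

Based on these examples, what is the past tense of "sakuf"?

hesnamsir and zanper both end in -r yet inflect differently (hesnamsrar, zanpereka), so the final letter is not what conditions the rule; the last vowel is.
"sakuf" has last vowel 'u'. The stems whose last vowel is 'u' (bornuz → gobornuzak, remuf → goremufak) add go- … -ak around the stem.
So sakuf → gosakufak.

gosakufak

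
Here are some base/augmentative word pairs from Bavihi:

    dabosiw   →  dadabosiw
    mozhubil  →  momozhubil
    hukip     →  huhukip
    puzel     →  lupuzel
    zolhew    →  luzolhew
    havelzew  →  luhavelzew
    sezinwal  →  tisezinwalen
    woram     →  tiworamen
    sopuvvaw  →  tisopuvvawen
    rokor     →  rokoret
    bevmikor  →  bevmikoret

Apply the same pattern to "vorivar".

mozhubil and puzel both end in -l yet inflect differently (momozhubil, lupuzel), so the final letter is not what conditions the rule; the last vowel is.
"vorivar" has last vowel 'a'. The stems whose last vowel is 'a' (sezinwal → tisezinwalen, woram → tiworamen, sopuvvaw → tisopuvvawen) add ti- … -en around the stem.
So vorivar → tivorivaren.

tivorivaren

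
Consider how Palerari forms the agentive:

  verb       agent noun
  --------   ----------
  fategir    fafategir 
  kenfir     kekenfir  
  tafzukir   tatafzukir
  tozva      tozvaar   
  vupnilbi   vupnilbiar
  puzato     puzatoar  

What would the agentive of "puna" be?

punaar

"puna" ends in a vowel. The stems ending in a vowel (tozva → tozvaar, vupnilbi → vupnilbiar, puzato → puzatoar) add -ar.
The other pattern: stems ending in a consonant repeat the first consonant+vowel as a prefix.
So puna → punaar.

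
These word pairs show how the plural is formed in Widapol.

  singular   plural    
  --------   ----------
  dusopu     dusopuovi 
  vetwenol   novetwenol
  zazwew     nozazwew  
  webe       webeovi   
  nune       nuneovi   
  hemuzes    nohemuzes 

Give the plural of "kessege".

"kessege" ends in a vowel. The stems ending in a vowel (nune → nuneovi, dusopu → dusopuovi, webe → webeovi) add -ovi.
So kessege → kessegeovi.

kessegeovi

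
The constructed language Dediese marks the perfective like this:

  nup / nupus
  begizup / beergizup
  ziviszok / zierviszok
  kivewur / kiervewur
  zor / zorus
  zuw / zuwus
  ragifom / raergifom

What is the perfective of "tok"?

tokus

"tok" has 1 vowel. The stems with 1 vowel (zor → zorus, nup → nupus, zuw → zuwus) add -us.
The other pattern: stems with 3 vowels insert -er- after the first vowel.
So tok → tokus.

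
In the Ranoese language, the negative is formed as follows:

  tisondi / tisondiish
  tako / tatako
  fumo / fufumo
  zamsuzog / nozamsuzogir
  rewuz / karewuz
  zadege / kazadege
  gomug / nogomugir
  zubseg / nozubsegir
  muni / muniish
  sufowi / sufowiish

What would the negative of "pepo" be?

zamsuzog and tako both have last vowel 'o' yet inflect differently (nozamsuzogir, tatako), so the last vowel is not what conditions the rule; the final letter is.
"pepo" ends in -o. The stems ending in -o (tako → tatako, fumo → fufumo) repeat the first consonant+vowel as a prefix.
So pepo → pepepo.

pepepo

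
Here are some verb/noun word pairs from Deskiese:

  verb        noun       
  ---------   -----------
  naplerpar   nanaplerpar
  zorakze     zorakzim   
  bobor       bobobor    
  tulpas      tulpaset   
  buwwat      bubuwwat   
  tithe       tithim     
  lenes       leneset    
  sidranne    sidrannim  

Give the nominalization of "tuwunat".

tutuwunat

lenes and zorakze both have last vowel 'e' yet inflect differently (leneset, zorakzim), so the last vowel is not what conditions the rule; the final letter is.
"tuwunat" ends in -t. The one such stem in the data (buwwat → bubuwwat) repeats the first consonant+vowel as a prefix (as do naplerpar, bobor), so the same rule applies.
So tuwunat → tutuwunat.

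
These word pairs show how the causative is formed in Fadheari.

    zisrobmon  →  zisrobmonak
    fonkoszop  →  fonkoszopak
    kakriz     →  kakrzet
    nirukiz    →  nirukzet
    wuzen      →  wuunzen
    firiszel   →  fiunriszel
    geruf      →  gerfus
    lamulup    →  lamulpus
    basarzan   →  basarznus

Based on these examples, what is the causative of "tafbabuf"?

zisrobmon and wuzen both end in -n yet inflect differently (zisrobmonak, wuunzen), so the final letter is not what conditions the rule; the last vowel is.
"tafbabuf" has last vowel 'u'. The stems whose last vowel is 'u' (geruf → gerfus, lamulup → lamulpus) delete the last vowel and add -us.
The other patterns: stems whose last vowel is 'o' add -ak; stems whose last vowel is 'i' delete the last vowel and add -et; stems whose last vowel is 'e' insert -un- after the first vowel.
So tafbabuf → tafbabfus.

tafbabfus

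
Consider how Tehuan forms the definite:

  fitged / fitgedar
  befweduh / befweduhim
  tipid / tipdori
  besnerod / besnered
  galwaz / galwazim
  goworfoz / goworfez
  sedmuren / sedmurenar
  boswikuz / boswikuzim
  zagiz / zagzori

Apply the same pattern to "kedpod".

goworfoz and zagiz both end in -z yet inflect differently (goworfez, zagzori), so the final letter is not what conditions the rule; the last vowel is.
"kedpod" has last vowel 'o'. The stems whose last vowel is 'o' (besnerod → besnered, goworfoz → goworfez) change the last vowel to 'e'.
So kedpod → kedped.

kedped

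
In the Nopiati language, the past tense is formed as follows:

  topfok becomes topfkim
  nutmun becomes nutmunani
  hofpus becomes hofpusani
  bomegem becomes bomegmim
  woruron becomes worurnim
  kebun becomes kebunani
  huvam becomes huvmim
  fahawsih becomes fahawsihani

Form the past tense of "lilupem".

lilupmim

"lilupem" has last vowel 'e'. The one such stem in the data (bomegem → bomegmim) deletes the last vowel and adds -im (as do topfok, woruron), so the same rule applies.
So lilupem → lilupmim.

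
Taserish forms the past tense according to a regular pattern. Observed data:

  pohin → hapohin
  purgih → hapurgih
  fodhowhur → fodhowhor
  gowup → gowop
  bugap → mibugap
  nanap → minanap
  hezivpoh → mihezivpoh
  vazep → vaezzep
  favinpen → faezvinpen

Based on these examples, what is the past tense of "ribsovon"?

miribsovon

gowup and bugap both end in -p yet inflect differently (gowop, mibugap), so the final letter is not what conditions the rule; the last vowel is.
"ribsovon" has last vowel 'o'. The one such stem in the data (hezivpoh → mihezivpoh) adds the prefix mi-, so the same rule applies.
So ribsovon → miribsovon.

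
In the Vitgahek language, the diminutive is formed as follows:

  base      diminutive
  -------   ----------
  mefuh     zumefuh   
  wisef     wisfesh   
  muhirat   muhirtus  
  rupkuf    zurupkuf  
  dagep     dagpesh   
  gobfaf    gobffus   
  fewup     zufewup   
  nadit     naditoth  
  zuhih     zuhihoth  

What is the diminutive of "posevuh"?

"posevuh" has last vowel 'u'. The stems whose last vowel is 'u' (mefuh → zumefuh, fewup → zufewup, rupkuf → zurupkuf) add the prefix zu-.
So posevuh → zuposevuh.

zuposevuh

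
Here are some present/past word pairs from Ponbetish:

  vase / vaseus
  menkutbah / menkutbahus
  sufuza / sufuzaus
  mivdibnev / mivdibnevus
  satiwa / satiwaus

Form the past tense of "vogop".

vogopus

Every pair shown (vase → vaseus, menkutbah → menkutbahus, sufuza → sufuzaus, …) follows the same rule: add -us.
So vogop → vogopus.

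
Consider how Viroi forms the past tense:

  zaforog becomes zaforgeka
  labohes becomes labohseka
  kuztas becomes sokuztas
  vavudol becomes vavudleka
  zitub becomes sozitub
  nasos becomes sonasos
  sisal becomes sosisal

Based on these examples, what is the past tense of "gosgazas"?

gosgazseka

"gosgazas" has 3 vowels. The stems with 3 vowels (labohes → labohseka, zaforog → zaforgeka, vavudol → vavudleka) delete the last vowel and add -eka.
The other pattern: stems with 2 vowels add the prefix so-.
So gosgazas → gosgazseka.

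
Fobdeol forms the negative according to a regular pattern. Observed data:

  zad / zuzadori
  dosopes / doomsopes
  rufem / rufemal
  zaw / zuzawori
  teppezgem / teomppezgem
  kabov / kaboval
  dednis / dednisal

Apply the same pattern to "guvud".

guvudal

rufem and teppezgem both end in -m yet inflect differently (rufemal, teomppezgem), so the final letter is not what conditions the rule; the number of vowels is.
"guvud" has 2 vowels. The stems with 2 vowels (kabov → kaboval, dednis → dednisal, rufem → rufemal) add -al.
The other patterns: stems with 1 vowel add zu- … -ori around the stem; stems with 3 vowels insert -om- after the first vowel.
So guvud → guvudal.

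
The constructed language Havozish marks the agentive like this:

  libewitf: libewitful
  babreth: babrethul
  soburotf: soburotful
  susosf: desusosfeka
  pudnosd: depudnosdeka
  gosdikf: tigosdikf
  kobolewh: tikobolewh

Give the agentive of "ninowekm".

"ninowekm" has second-to-last letter 'k'. The one such stem in the data (gosdikf → tigosdikf) adds the prefix ti-, so the same rule applies.
The other patterns: stems whose second-to-last letter is 't' add -ul; stems whose second-to-last letter is 's' add de- … -eka around the stem.
So ninowekm → tininowekm.

tininowekm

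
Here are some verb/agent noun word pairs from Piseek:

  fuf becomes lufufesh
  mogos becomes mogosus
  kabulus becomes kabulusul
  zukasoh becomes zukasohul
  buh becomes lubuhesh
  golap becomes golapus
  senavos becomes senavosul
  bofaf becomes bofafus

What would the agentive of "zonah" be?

zonahus

"zonah" has 2 vowels. The stems with 2 vowels (bofaf → bofafus, mogos → mogosus, golap → golapus) add -us.
The other patterns: stems with 1 vowel add lu- … -esh around the stem; stems with 3 vowels add -ul.
So zonah → zonahus.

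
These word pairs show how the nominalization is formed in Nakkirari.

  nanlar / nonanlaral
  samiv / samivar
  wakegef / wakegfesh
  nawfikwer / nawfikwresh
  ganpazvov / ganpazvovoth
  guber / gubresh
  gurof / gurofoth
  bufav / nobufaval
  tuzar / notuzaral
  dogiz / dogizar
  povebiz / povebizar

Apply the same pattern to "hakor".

hakoroth

nanlar and guber both end in -r yet inflect differently (nonanlaral, gubresh), so the final letter is not what conditions the rule; the last vowel is.
"hakor" has last vowel 'o'. The stems whose last vowel is 'o' (gurof → gurofoth, ganpazvov → ganpazvovoth) add -oth.
So hakor → hakoroth.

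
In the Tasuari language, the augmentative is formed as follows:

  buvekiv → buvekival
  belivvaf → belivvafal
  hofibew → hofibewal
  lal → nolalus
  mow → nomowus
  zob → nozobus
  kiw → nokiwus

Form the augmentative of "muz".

nomuzus

hofibew and mow both end in -w yet inflect differently (hofibewal, nomowus), so the final letter is not what conditions the rule; the number of vowels is.
"muz" has 1 vowel. The stems with 1 vowel (lal → nolalus, mow → nomowus, zob → nozobus) add no- … -us around the stem.
So muz → nomuzus.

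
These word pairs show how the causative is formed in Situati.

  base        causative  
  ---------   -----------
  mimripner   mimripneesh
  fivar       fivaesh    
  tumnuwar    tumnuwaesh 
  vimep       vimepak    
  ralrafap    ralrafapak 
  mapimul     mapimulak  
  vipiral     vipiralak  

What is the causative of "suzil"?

suzilak

"suzil" ends in -l. The stems ending in -l (mapimul → mapimulak, vipiral → vipiralak) add -ak.
The other pattern: stems ending in -r drop the final letter and add -esh.
So suzil → suzilak.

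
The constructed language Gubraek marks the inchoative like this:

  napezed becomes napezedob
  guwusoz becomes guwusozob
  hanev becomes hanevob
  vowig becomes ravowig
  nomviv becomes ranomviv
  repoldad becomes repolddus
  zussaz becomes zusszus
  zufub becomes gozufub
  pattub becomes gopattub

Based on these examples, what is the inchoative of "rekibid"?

hanev and nomviv both end in -v yet inflect differently (hanevob, ranomviv), so the final letter is not what conditions the rule; the last vowel is.
"rekibid" has last vowel 'i'. The stems whose last vowel is 'i' (vowig → ravowig, nomviv → ranomviv) add the prefix ra-.
So rekibid → rarekibid.

rarekibid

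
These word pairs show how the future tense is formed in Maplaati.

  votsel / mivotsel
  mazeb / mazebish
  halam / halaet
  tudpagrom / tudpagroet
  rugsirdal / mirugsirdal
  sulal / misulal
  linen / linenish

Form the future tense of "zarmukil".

mizarmukil

sulal and halam both have last vowel 'a' yet inflect differently (misulal, halaet), so the last vowel is not what conditions the rule; the final letter is.
"zarmukil" ends in -l. The stems ending in -l (votsel → mivotsel, sulal → misulal, rugsirdal → mirugsirdal) add the prefix mi-.
So zarmukil → mizarmukil.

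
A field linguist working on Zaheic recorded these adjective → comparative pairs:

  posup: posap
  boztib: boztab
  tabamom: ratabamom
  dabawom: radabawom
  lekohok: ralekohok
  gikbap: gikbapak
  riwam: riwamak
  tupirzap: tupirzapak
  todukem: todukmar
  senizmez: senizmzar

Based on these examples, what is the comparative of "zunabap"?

zunabapak

posup and gikbap both end in -p yet inflect differently (posap, gikbapak), so the final letter is not what conditions the rule; the last vowel is.
"zunabap" has last vowel 'a'. The stems whose last vowel is 'a' (gikbap → gikbapak, riwam → riwamak, tupirzap → tupirzapak) add -ak.
So zunabap → zunabapak.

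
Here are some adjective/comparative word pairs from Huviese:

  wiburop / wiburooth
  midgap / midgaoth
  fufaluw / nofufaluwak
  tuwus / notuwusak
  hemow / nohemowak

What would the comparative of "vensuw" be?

novensuwak

"vensuw" ends in -w. The stems ending in -w (fufaluw → nofufaluwak, hemow → nohemowak) add no- … -ak around the stem.
So vensuw → novensuwak.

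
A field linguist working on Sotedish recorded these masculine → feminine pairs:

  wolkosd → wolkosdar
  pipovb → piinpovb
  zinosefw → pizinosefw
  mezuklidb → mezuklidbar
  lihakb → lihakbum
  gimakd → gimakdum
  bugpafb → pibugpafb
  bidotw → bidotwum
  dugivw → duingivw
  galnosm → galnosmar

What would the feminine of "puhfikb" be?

puhfikbum

pipovb and lihakb both end in -b yet inflect differently (piinpovb, lihakbum), so the final letter is not what conditions the rule; the second-to-last letter is.
"puhfikb" has second-to-last letter 'k'. The stems whose second-to-last letter is 'k' (gimakd → gimakdum, lihakb → lihakbum) add -um.
The other patterns: stems whose second-to-last letter is 'v' insert -in- after the first vowel; stems whose second-to-last letter is 'f' add the prefix pi-; stems whose second-to-last letter is 'd' or 's' add -ar.
So puhfikb → puhfikbum.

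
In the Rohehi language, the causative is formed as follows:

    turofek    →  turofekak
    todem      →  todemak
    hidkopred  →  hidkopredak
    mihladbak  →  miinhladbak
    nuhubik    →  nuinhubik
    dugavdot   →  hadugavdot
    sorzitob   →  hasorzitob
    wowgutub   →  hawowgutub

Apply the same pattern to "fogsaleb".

fogsalebak

"fogsaleb" has last vowel 'e'. The stems whose last vowel is 'e' (turofek → turofekak, todem → todemak, hidkopred → hidkopredak) add -ak.
The other patterns: stems whose last vowel is 'a' or 'i' insert -in- after the first vowel; stems whose last vowel is 'o' or 'u' add the prefix ha-.
So fogsaleb → fogsalebak.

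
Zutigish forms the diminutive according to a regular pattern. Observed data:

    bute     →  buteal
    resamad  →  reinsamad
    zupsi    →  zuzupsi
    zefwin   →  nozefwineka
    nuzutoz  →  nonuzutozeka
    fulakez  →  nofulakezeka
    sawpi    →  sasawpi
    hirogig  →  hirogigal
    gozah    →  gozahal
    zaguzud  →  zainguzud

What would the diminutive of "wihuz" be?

zefwin and zupsi both have last vowel 'i' yet inflect differently (nozefwineka, zuzupsi), so the last vowel is not what conditions the rule; the final letter is.
"wihuz" ends in -z. The stems ending in -z (nuzutoz → nonuzutozeka, fulakez → nofulakezeka) add no- … -eka around the stem.
The other patterns: stems ending in -i repeat the first consonant+vowel as a prefix; stems ending in -d insert -in- after the first vowel; stems ending in -e, -g or -h add -al.
So wihuz → nowihuzeka.

nowihuzeka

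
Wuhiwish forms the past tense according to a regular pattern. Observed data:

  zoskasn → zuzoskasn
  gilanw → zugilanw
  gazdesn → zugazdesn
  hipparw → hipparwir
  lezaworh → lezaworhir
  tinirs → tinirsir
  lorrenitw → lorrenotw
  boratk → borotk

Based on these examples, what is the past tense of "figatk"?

lorrenitw and hipparw both end in -w yet inflect differently (lorrenotw, hipparwir), so the final letter is not what conditions the rule; the second-to-last letter is.
"figatk" has second-to-last letter 't'. The stems whose second-to-last letter is 't' (boratk → borotk, lorrenitw → lorrenotw) change the last vowel to 'o'.
The other patterns: stems whose second-to-last letter is 'r' add -ir; stems whose second-to-last letter is 'n' or 's' add the prefix zu-.
So figatk → figotk.

figotk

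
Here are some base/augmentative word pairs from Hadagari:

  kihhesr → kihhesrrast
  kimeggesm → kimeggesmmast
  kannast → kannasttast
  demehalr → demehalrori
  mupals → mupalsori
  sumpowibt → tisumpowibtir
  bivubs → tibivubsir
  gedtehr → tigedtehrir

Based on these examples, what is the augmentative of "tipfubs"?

"tipfubs" has second-to-last letter 'b'. The stems whose second-to-last letter is 'b' (sumpowibt → tisumpowibtir, bivubs → tibivubsir) add ti- … -ir around the stem.
The other patterns: stems whose second-to-last letter is 's' double the final consonant and add -ast; stems whose second-to-last letter is 'l' add -ori.
So tipfubs → titipfubsir.

titipfubsir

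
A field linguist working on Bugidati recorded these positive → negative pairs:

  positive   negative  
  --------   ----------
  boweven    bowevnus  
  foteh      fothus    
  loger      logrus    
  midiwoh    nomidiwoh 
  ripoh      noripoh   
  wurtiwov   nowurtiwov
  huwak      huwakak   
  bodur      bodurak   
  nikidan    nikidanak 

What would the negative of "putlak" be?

putlakak

foteh and midiwoh both end in -h yet inflect differently (fothus, nomidiwoh), so the final letter is not what conditions the rule; the last vowel is.
"putlak" has last vowel 'a'. The stems whose last vowel is 'a' (huwak → huwakak, nikidan → nikidanak) add -ak.
So putlak → putlakak.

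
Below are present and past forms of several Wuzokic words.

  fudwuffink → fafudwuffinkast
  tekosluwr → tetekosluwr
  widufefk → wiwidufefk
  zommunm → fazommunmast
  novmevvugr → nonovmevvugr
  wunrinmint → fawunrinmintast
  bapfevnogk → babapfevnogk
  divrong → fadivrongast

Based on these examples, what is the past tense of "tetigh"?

tetetigh

fudwuffink and widufefk both end in -k yet inflect differently (fafudwuffinkast, wiwidufefk), so the final letter is not what conditions the rule; the second-to-last letter is.
"tetigh" has second-to-last letter 'g'. The stems whose second-to-last letter is 'g' (novmevvugr → nonovmevvugr, bapfevnogk → babapfevnogk) repeat the first consonant+vowel as a prefix.
So tetigh → tetetigh.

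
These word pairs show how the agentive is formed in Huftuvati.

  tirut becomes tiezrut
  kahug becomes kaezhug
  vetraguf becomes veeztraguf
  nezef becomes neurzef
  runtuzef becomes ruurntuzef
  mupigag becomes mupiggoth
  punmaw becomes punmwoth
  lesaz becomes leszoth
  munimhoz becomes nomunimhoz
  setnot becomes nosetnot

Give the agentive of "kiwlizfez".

vetraguf and nezef both end in -f yet inflect differently (veeztraguf, neurzef), so the final letter is not what conditions the rule; the last vowel is.
"kiwlizfez" has last vowel 'e'. The stems whose last vowel is 'e' (nezef → neurzef, runtuzef → ruurntuzef) insert -ur- after the first vowel.
The other patterns: stems whose last vowel is 'u' insert -ez- after the first vowel; stems whose last vowel is 'a' delete the last vowel and add -oth; stems whose last vowel is 'o' add the prefix no-.
So kiwlizfez → kiurwlizfez.

kiurwlizfez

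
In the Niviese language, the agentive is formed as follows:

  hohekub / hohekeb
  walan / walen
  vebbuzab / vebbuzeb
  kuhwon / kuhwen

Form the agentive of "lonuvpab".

lonuvpeb

Every pair shown (hohekub → hohekeb, walan → walen, vebbuzab → vebbuzeb, …) follows the same rule: change the last vowel to 'e'.
So lonuvpab → lonuvpeb.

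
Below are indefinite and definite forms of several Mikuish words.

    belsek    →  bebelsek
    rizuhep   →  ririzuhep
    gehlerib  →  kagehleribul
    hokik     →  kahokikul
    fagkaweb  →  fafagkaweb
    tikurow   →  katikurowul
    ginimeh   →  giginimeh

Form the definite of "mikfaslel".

mimikfaslel

belsek and hokik both end in -k yet inflect differently (bebelsek, kahokikul), so the final letter is not what conditions the rule; the last vowel is.
"mikfaslel" has last vowel 'e'. The stems whose last vowel is 'e' (ginimeh → giginimeh, fagkaweb → fafagkaweb, rizuhep → ririzuhep) repeat the first consonant+vowel as a prefix.
The other pattern: stems whose last vowel is 'i' or 'o' add ka- … -ul around the stem.
So mikfaslel → mimikfaslel.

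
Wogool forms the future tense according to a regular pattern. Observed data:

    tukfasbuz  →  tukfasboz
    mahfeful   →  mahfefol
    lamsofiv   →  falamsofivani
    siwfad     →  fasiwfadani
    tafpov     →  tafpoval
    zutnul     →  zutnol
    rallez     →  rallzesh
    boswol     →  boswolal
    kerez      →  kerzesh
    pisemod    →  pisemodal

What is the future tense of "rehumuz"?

rehumoz

boswol and mahfeful both end in -l yet inflect differently (boswolal, mahfefol), so the final letter is not what conditions the rule; the last vowel is.
"rehumuz" has last vowel 'u'. The stems whose last vowel is 'u' (mahfeful → mahfefol, tukfasbuz → tukfasboz, zutnul → zutnol) change the last vowel to 'o'.
The other patterns: stems whose last vowel is 'o' add -al; stems whose last vowel is 'e' delete the last vowel and add -esh; stems whose last vowel is 'a' or 'i' add fa- … -ani around the stem.
So rehumuz → rehumoz.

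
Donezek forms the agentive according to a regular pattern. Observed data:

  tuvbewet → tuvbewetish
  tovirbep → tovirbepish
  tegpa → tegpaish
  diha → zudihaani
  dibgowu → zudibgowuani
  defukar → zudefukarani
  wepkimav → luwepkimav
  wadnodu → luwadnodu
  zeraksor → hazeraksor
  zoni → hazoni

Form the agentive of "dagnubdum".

zudagnubdumani

"dagnubdum" begins with d-. The stems beginning with d- (diha → zudihaani, dibgowu → zudibgowuani, defukar → zudefukarani) add zu- … -ani around the stem.
So dagnubdum → zudagnubdumani.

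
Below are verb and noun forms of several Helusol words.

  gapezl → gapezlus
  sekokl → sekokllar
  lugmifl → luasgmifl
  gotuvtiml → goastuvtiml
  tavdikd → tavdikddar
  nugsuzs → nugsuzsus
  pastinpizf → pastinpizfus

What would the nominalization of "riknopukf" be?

riknopukffar

"riknopukf" has second-to-last letter 'k'. The stems whose second-to-last letter is 'k' (tavdikd → tavdikddar, sekokl → sekokllar) double the final consonant and add -ar.
The other patterns: stems whose second-to-last letter is 'z' add -us; stems whose second-to-last letter is 'f' or 'm' insert -as- after the first vowel.
So riknopukf → riknopukffar.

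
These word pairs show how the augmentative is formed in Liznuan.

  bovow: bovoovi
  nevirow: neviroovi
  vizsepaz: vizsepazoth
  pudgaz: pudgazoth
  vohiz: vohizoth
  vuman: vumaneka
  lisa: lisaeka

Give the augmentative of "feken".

fekeneka

"feken" ends in -n. The one such stem in the data (vuman → vumaneka) adds -eka, so the same rule applies.
The other patterns: stems ending in -w drop the final letter and add -ovi; stems ending in -z add -oth.
So feken → fekeneka.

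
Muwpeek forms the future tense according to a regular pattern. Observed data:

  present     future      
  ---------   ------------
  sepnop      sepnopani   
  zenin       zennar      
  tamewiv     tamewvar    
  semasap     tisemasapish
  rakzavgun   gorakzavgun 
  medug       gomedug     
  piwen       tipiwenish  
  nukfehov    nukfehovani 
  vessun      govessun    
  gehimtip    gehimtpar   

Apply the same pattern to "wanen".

tiwanenish

"wanen" has last vowel 'e'. The one such stem in the data (piwen → tipiwenish) adds ti- … -ish around the stem, so the same rule applies.
The other patterns: stems whose last vowel is 'i' delete the last vowel and add -ar; stems whose last vowel is 'o' add -ani; stems whose last vowel is 'u' add the prefix go-.
So wanen → tiwanenish.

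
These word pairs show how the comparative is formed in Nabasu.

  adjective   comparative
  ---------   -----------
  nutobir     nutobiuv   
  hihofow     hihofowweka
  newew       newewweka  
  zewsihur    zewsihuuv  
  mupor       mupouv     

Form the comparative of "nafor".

nafouv

mupor and hihofow both have last vowel 'o' yet inflect differently (mupouv, hihofowweka), so the last vowel is not what conditions the rule; the final letter is.
"nafor" ends in -r. The stems ending in -r (nutobir → nutobiuv, zewsihur → zewsihuuv, mupor → mupouv) drop the final letter and add -uv.
The other pattern: stems ending in -w double the final consonant and add -eka.
So nafor → nafouv.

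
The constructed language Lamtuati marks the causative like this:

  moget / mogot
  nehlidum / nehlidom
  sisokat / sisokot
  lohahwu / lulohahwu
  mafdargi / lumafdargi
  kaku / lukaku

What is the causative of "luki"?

nehlidum and lohahwu both have last vowel 'u' yet inflect differently (nehlidom, lulohahwu), so the last vowel is not what conditions the rule; whether the stem ends in a vowel or a consonant is.
"luki" ends in a vowel. The stems ending in a vowel (lohahwu → lulohahwu, mafdargi → lumafdargi, kaku → lukaku) add the prefix lu-.
So luki → luluki.

luluki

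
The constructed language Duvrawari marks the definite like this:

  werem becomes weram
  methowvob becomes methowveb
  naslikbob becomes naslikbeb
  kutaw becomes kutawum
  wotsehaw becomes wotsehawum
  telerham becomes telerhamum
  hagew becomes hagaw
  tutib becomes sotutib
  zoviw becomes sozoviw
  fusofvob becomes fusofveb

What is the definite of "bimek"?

tutib and methowvob both end in -b yet inflect differently (sotutib, methowveb), so the final letter is not what conditions the rule; the last vowel is.
"bimek" has last vowel 'e'. The stems whose last vowel is 'e' (werem → weram, hagew → hagaw) change the last vowel to 'a'.
So bimek → bimak.

bimak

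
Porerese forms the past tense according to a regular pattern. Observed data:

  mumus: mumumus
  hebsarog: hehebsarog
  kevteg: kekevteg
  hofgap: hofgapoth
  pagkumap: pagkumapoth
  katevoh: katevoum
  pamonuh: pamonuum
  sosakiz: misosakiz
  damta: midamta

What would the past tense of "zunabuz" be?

mizunabuz

hebsarog and katevoh both have last vowel 'o' yet inflect differently (hehebsarog, katevoum), so the last vowel is not what conditions the rule; the final letter is.
"zunabuz" ends in -z. The one such stem in the data (sosakiz → misosakiz) adds the prefix mi-, so the same rule applies.
The other patterns: stems ending in -g or -s repeat the first consonant+vowel as a prefix; stems ending in -p add -oth; stems ending in -h drop the final letter and add -um.
So zunabuz → mizunabuz.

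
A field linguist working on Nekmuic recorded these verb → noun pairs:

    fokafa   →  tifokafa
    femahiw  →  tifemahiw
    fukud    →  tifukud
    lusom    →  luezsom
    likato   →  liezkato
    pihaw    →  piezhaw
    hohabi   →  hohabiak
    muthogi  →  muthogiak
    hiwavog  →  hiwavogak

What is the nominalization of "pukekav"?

puezkekav

"pukekav" begins with p-. The one such stem in the data (pihaw → piezhaw) inserts -ez- after the first vowel (as do lusom, likato), so the same rule applies.
The other patterns: stems beginning with f- add the prefix ti-; stems beginning with h- or m- add -ak.
So pukekav → puezkekav.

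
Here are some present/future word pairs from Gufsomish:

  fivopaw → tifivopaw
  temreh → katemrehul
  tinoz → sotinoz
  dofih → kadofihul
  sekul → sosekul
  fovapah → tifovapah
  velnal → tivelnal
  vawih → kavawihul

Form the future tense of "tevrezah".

titevrezah

temreh and fovapah both end in -h yet inflect differently (katemrehul, tifovapah), so the final letter is not what conditions the rule; the last vowel is.
"tevrezah" has last vowel 'a'. The stems whose last vowel is 'a' (fivopaw → tifivopaw, velnal → tivelnal, fovapah → tifovapah) add the prefix ti-.
So tevrezah → titevrezah.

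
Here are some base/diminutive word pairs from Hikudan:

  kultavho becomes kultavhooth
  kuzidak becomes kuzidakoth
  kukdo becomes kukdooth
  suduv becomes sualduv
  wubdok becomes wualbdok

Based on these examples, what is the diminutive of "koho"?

kohooth

kuzidak and wubdok both end in -k yet inflect differently (kuzidakoth, wualbdok), so the final letter is not what conditions the rule; the first letter is.
"koho" begins with k-. The stems beginning with k- (kultavho → kultavhooth, kuzidak → kuzidakoth, kukdo → kukdooth) add -oth.
So koho → kohooth.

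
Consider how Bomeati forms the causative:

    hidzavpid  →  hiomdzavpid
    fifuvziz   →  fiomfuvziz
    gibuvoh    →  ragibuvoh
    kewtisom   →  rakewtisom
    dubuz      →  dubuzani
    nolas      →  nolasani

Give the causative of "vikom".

ravikom

"vikom" has last vowel 'o'. The stems whose last vowel is 'o' (gibuvoh → ragibuvoh, kewtisom → rakewtisom) add the prefix ra-.
The other patterns: stems whose last vowel is 'i' insert -om- after the first vowel; stems whose last vowel is 'a' or 'u' add -ani.
So vikom → ravikom.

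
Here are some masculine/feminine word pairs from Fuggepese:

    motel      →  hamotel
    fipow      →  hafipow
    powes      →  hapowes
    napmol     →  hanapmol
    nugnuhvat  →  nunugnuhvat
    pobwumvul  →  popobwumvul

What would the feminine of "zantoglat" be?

pobwumvul and napmol both end in -l yet inflect differently (popobwumvul, hanapmol), so the final letter is not what conditions the rule; the number of vowels is.
"zantoglat" has 3 vowels. The stems with 3 vowels (pobwumvul → popobwumvul, nugnuhvat → nunugnuhvat) repeat the first consonant+vowel as a prefix.
So zantoglat → zazantoglat.

zazantoglat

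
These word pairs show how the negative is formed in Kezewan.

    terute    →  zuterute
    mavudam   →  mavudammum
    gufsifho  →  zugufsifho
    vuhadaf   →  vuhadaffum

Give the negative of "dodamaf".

dodamaffum

"dodamaf" ends in a consonant. The stems ending in a consonant (mavudam → mavudammum, vuhadaf → vuhadaffum) double the final consonant and add -um.
The other pattern: stems ending in a vowel add the prefix zu-.
So dodamaf → dodamaffum.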